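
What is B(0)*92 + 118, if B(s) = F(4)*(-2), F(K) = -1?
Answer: 302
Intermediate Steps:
B(s) = 2 (B(s) = -1*(-2) = 2)
B(0)*92 + 118 = 2*92 + 118 = 184 + 118 = 302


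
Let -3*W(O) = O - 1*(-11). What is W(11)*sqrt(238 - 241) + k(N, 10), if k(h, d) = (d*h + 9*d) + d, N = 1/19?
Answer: 1910/19 - 22*I*sqrt(3)/3 ≈ 100.53 - 12.702*I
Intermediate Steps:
N = 1/19 ≈ 0.052632
k(h, d) = 10*d + d*h (k(h, d) = (9*d + d*h) + d = 10*d + d*h)
W(O) = -11/3 - O/3 (W(O) = -(O - 1*(-11))/3 = -(O + 11)/3 = -(11 + O)/3 = -11/3 - O/3)
W(11)*sqrt(238 - 241) + k(N, 10) = (-11/3 - 1/3*11)*sqrt(238 - 241) + 10*(10 + 1/19) = (-11/3 - 11/3)*sqrt(-3) + 10*(191/19) = -22*I*sqrt(3)/3 + 1910/19 = 1910/19 - 22*I*sqrt(3)/3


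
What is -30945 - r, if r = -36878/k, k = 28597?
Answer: -884897287/28597 ≈ -30944.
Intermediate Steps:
r = -36878/28597 ≈ -1.2896
-30945 - r = -30945 - 1*(-36878/28597) = -30945 + 36878/28597 = -884897287/28597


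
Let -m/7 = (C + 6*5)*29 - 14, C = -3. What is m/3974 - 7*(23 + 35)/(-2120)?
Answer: -2449629/2106220 ≈ -1.1630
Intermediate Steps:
m = -5383 (m = -7*((-3 + 6*5)*29 - 14) = -7*((-3 + 30)*29 - 14) = -7*(27*29 - 14) = -7*(783 - 14) = -7*769 = -5383)
m/3974 - 7*(23 + 35)/(-2120) = -5383/3974 - 7*(23 + 35)/(-2120) = -5383*1/3974 - 7*58*(-1/2120) = -5383/3974 - 406*(-1/2120) = -5383/3974 + 203/1060 = -2449629/2106220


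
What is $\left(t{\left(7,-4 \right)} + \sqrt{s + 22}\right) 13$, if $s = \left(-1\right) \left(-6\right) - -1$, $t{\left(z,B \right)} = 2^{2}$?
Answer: $52 + 13 \sqrt{29} \approx 122.01$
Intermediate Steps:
$t{\left(z,B \right)} = 4$
$s = 7$ ($s = 6 + 1 = 7$)
$\left(t{\left(7,-4 \right)} + \sqrt{s + 22}\right) 13 = \left(4 + \sqrt{7 + 22}\right) 13 = \left(4 + \sqrt{29}\right) 13 = 52 + 13 \sqrt{29}$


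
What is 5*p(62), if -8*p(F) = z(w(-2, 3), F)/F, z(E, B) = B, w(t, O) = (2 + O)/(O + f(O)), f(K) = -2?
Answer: -5/8 ≈ -0.62500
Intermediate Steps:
w(t, O) = (2 + O)/(-2 + O) (w(t, O) = (2 + O)/(O - 2) = (2 + O)/(-2 + O))
p(F) = -1/8 (p(F) = -F/(8*F) = -1/8*1 = -1/8)
5*p(62) = 5*(-1/8) = -5/8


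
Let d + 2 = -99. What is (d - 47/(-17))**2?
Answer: 2788900/289 ≈ 9650.2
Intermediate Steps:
d = -101 (d = -2 - 99 = -101)
(d - 47/(-17))**2 = (-101 - 47/(-17))**2 = (-101 - 47*(-1/17))**2 = (-101 + 47/17)**2 = (-1670/17)**2 = 2788900/289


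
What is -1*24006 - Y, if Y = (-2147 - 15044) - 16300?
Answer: 9485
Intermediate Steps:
Y = -33491 (Y = -17191 - 16300 = -33491)
-1*24006 - Y = -1*24006 - 1*(-33491) = -24006 + 33491 = 9485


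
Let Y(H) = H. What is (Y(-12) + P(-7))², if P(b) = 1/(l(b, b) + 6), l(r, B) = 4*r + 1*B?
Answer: 121801/841 ≈ 144.83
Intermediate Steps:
l(r, B) = B + 4*r (l(r, B) = 4*r + B = B + 4*r)
P(b) = 1/(6 + 5*b) (P(b) = 1/((b + 4*b) + 6) = 1/(5*b + 6) = 1/(6 + 5*b))
(Y(-12) + P(-7))² = (-12 + 1/(6 + 5*(-7)))² = (-12 + 1/(6 - 35))² = (-12 + 1/(-29))² = (-12 - 1/29)² = (-349/29)² = 121801/841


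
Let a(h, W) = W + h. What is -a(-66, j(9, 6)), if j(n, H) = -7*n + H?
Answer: 123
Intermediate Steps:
j(n, H) = H - 7*n
-a(-66, j(9, 6)) = -((6 - 7*9) - 66) = -((6 - 63) - 66) = -(-57 - 66) = -1*(-123) = 123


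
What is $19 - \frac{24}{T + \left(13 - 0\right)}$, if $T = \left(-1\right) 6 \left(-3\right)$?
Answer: $\frac{565}{31} \approx 18.226$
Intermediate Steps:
$T = 18$ ($T = \left(-6\right) \left(-3\right) = 18$)
$19 - \frac{24}{T + \left(13 - 0\right)} = 19 - \frac{24}{18 + \left(13 - 0\right)} = 19 - \frac{24}{18 + \left(13 + 0\right)} = 19 - \frac{24}{18 + 13} = 19 - \frac{24}{31} = \frac{565}{31}$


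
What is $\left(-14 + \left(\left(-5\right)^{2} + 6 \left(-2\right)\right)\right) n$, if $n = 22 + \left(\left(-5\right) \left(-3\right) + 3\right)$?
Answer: $-40$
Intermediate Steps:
$n = 40$ ($n = 22 + \left(15 + 3\right) = 22 + 18 = 40$)
$\left(-14 + \left(\left(-5\right)^{2} + 6 \left(-2\right)\right)\right) n = \left(-14 + \left(\left(-5\right)^{2} + 6 \left(-2\right)\right)\right) 40 = \left(-14 + \left(25 - 12\right)\right) 40 = \left(-14 + 13\right) 40 = \left(-1\right) 40 = -40$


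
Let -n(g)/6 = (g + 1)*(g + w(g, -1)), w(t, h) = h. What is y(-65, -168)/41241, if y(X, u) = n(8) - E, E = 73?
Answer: -451/41241 ≈ -0.010936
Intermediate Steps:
n(g) = -6*(1 + g)*(-1 + g) (n(g) = -6*(g + 1)*(g - 1) = -6*(1 + g)*(-1 + g))
y(X, u) = -451 (y(X, u) = (6 - 6*8**2) - 1*73 = (6 - 6*64) - 73 = (6 - 384) - 73 = -378 - 73 = -451)
y(-65, -168)/41241 = -451/41241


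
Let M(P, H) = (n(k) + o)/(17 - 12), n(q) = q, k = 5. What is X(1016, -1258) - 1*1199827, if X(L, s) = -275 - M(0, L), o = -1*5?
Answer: -1200102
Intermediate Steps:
o = -5
M(P, H) = 0 (M(P, H) = (5 - 5)/(17 - 12) = 0/5 = 0*(1/5) = 0)
X(L, s) = -275 (X(L, s) = -275 - 1*0 = -275 + 0 = -275)
X(1016, -1258) - 1*1199827 = -275 - 1*1199827 = -275 - 1199827 = -1200102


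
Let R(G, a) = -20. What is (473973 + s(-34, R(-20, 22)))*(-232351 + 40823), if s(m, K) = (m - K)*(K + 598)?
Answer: -89229256168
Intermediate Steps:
s(m, K) = (598 + K)*(m - K) (s(m, K) = (m - K)*(598 + K) = (598 + K)*(m - K))
(473973 + s(-34, R(-20, 22)))*(-232351 + 40823) = (473973 + (-1*(-20)² - 598*(-20) + 598*(-34) - 20*(-34)))*(-232351 + 40823) = (473973 + (-1*400 + 11960 - 20332 + 680))*(-191528) = (473973 + (-400 + 11960 - 20332 + 680))*(-191528) = (473973 - 8092)*(-191528) = 465881*(-191528) = -89229256168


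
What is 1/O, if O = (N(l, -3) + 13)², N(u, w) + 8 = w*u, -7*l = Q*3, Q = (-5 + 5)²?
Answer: 1/25 ≈ 0.040000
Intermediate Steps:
Q = 0 (Q = 0² = 0)
l = 0 (l = -0*3 = -⅐*0 = 0)
N(u, w) = -8 + u*w (N(u, w) = -8 + w*u = -8 + u*w)
O = 25 (O = ((-8 + 0*(-3)) + 13)² = ((-8 + 0) + 13)² = (-8 + 13)² = 5² = 25)
1/O = 1/25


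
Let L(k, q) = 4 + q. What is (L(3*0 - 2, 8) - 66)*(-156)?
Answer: 8424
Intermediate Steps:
(L(3*0 - 2, 8) - 66)*(-156) = ((4 + 8) - 66)*(-156) = (12 - 66)*(-156) = -54*(-156) = 8424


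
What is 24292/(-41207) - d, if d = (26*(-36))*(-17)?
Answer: -655710076/41207 ≈ -15913.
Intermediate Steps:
d = 15912 (d = -936*(-17) = 15912)
24292/(-41207) - d = 24292/(-41207) - 1*15912 = 24292*(-1/41207) - 15912 = -24292/41207 - 15912 = -655710076/41207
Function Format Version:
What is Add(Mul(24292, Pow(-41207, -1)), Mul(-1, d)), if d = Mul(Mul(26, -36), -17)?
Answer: Rational(-655710076, 41207) ≈ -15913.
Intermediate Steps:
d = 15912 (d = Mul(-936, -17) = 15912)
Add(Mul(24292, Pow(-41207, -1)), Mul(-1, d)) = Add(Mul(24292, Pow(-41207, -1)), Mul(-1, 15912)) = Add(Mul(24292, Rational(-1, 41207)), -15912) = Add(Rational(-24292, 41207), -15912) = Rational(-655710076, 41207)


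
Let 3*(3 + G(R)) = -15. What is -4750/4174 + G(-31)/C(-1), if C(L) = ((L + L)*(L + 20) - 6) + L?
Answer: -90179/93915 ≈ -0.96022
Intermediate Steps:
G(R) = -8 (G(R) = -3 + (⅓)*(-15) = -3 - 5 = -8)
C(L) = -6 + L + 2*L*(20 + L) (C(L) = ((2*L)*(20 + L) - 6) + L = (2*L*(20 + L) - 6) + L = (-6 + 2*L*(20 + L)) + L = -6 + L + 2*L*(20 + L))
-4750/4174 + G(-31)/C(-1) = -4750/4174 - 8/(-6 + 2*(-1)² + 41*(-1)) = -4750*1/4174 - 8/(-6 + 2*1 - 41) = -2375/2087 - 8/(-6 + 2 - 41) = -2375/2087 - 8/(-45) = -2375/2087 - 8*(-1/45) = -2375/2087 + 8/45 = -90179/93915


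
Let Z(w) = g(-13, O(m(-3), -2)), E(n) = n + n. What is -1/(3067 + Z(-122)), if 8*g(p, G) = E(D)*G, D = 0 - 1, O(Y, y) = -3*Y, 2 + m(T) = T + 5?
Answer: -1/3067 ≈ -0.00032605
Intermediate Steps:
m(T) = 3 + T (m(T) = -2 + (T + 5) = -2 + (5 + T) = 3 + T)
D = -1
E(n) = 2*n
g(p, G) = -G/4 (g(p, G) = ((2*(-1))*G)/8 = (-2*G)/8 = -G/4)
Z(w) = 0 (Z(w) = -(-3)*(3 - 3)/4 = -(-3)*0/4 = -1/4*0 = 0)
-1/(3067 + Z(-122)) = -1/(3067 + 0) = -1/3067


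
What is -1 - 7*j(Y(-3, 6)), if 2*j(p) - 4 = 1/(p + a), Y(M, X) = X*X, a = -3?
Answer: -997/66 ≈ -15.106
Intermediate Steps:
Y(M, X) = X²
j(p) = 2 + 1/(2*(-3 + p)) (j(p) = 2 + 1/(2*(p - 3)) = 2 + 1/(2*(-3 + p)))
-1 - 7*j(Y(-3, 6)) = -1 - 7*(-11 + 4*6²)/(2*(-3 + 6²)) = -1 - 7*(-11 + 4*36)/(2*(-3 + 36)) = -1 - 7*(-11 + 144)/(2*33) = -1 - 7*133/(2*33) = -1 - 7*133/66 = -1 - 931/66 = -997/66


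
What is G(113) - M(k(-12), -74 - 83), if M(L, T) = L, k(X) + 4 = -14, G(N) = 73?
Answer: 91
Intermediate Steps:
k(X) = -18 (k(X) = -4 - 14 = -18)
G(113) - M(k(-12), -74 - 83) = 73 - 1*(-18) = 73 + 18 = 91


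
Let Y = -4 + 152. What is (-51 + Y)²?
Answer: 9409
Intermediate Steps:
Y = 148
(-51 + Y)² = (-51 + 148)² = 97² = 9409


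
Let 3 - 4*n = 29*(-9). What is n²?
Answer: 4356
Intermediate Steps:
n = 66 (n = ¾ - 29*(-9)/4 = ¾ - ¼*(-261) = ¾ + 261/4 = 66)
n² = 66² = 4356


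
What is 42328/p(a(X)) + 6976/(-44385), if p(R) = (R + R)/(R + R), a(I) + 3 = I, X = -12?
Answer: 1878721304/44385 ≈ 42328.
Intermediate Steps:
a(I) = -3 + I
p(R) = 1 (p(R) = (2*R)/((2*R)) = (2*R)*(1/(2*R)) = 1)
42328/p(a(X)) + 6976/(-44385) = 42328/1 + 6976/(-44385) = 42328*1 + 6976*(-1/44385) = 42328 - 6976/44385 = 1878721304/44385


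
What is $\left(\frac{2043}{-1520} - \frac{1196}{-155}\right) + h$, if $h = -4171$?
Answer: $- \frac{196237269}{47120} \approx -4164.6$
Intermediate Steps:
$\left(\frac{2043}{-1520} - \frac{1196}{-155}\right) + h = \left(\frac{2043}{-1520} - \frac{1196}{-155}\right) - 4171 = \left(2043 \left(- \frac{1}{1520}\right) - - \frac{1196}{155}\right) - 4171 = \left(- \frac{2043}{1520} + \frac{1196}{155}\right) - 4171 = \frac{300251}{47120} - 4171 = - \frac{196237269}{47120}$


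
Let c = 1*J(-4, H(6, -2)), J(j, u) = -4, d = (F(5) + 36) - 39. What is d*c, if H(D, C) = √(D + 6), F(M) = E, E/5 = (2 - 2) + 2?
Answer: -28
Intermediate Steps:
E = 10 (E = 5*((2 - 2) + 2) = 5*(0 + 2) = 5*2 = 10)
F(M) = 10
d = 7 (d = (10 + 36) - 39 = 46 - 39 = 7)
H(D, C) = √(6 + D)
c = -4 (c = 1*(-4) = -4)
d*c = 7*(-4) = -28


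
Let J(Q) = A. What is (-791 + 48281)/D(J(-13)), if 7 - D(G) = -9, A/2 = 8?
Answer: 23745/8 ≈ 2968.1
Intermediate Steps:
A = 16 (A = 2*8 = 16)
J(Q) = 16
D(G) = 16 (D(G) = 7 - 1*(-9) = 7 + 9 = 16)
(-791 + 48281)/D(J(-13)) = (-791 + 48281)/16 = 47490*(1/16) = 23745/8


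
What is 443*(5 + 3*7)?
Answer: 11518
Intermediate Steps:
443*(5 + 3*7) = 443*(5 + 21) = 443*26 = 11518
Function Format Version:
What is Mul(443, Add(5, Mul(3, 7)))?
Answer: 11518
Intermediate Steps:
Mul(443, Add(5, Mul(3, 7))) = Mul(443, Add(5, 21)) = Mul(443, 26) = 11518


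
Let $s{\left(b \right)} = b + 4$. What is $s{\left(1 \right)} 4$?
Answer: $20$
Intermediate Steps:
$s{\left(b \right)} = 4 + b$
$s{\left(1 \right)} 4 = \left(4 + 1\right) 4 = 5 \cdot 4 = 20$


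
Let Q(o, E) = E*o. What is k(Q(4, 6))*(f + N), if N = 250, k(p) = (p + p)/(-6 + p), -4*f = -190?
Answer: 2380/3 ≈ 793.33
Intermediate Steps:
f = 95/2 (f = -¼*(-190) = 95/2 ≈ 47.500)
k(p) = 2*p/(-6 + p) (k(p) = (2*p)/(-6 + p) = 2*p/(-6 + p))
k(Q(4, 6))*(f + N) = (2*(6*4)/(-6 + 6*4))*(95/2 + 250) = (2*24/(-6 + 24))*(595/2) = (2*24/18)*(595/2) = (2*24*(1/18))*(595/2) = (8/3)*(595/2) = 2380/3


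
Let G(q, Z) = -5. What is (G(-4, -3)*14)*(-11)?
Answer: 770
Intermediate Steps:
(G(-4, -3)*14)*(-11) = -5*14*(-11) = -70*(-11) = 770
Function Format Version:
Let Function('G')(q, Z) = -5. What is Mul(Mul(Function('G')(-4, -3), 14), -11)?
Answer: 770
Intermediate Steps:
Mul(Mul(Function('G')(-4, -3), 14), -11) = Mul(Mul(-5, 14), -11) = Mul(-70, -11) = 770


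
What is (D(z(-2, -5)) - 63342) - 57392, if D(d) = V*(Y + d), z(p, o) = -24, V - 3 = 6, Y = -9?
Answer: -121031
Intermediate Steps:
V = 9 (V = 3 + 6 = 9)
D(d) = -81 + 9*d (D(d) = 9*(-9 + d) = -81 + 9*d)
(D(z(-2, -5)) - 63342) - 57392 = ((-81 + 9*(-24)) - 63342) - 57392 = ((-81 - 216) - 63342) - 57392 = (-297 - 63342) - 57392 = -63639 - 57392 = -121031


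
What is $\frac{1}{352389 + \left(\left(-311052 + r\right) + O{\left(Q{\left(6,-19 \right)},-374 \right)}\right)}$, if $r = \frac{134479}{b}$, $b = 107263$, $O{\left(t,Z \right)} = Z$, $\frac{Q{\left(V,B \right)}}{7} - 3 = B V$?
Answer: $\frac{107263}{4393948748} \approx 2.4412 \cdot 10^{-5}$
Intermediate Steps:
$Q{\left(V,B \right)} = 21 + 7 B V$
$r = \frac{134479}{107263} \approx 1.2537$
$\frac{1}{352389 + \left(\left(-311052 + r\right) + O{\left(Q{\left(6,-19 \right)},-374 \right)}\right)} = \frac{1}{352389 + \left(\left(-311052 + \frac{134479}{107263}\right) - 374\right)} = \frac{1}{352389 - \frac{33404352559}{107263}} = \frac{1}{\frac{4393948748}{107263}} = \frac{107263}{4393948748}$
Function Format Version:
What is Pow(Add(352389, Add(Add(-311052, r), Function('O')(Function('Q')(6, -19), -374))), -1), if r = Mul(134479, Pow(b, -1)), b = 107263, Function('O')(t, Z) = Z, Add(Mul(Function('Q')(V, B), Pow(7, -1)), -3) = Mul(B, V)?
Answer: Rational(107263, 4393948748) ≈ 2.4412e-5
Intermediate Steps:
Function('Q')(V, B) = Add(21, Mul(7, B, V)) (Function('Q')(V, B) = Add(21, Mul(7, Mul(B, V))) = Add(21, Mul(7, B, V)))
r = Rational(134479, 107263) (r = Mul(134479, Pow(107263, -1)) = Mul(134479, Rational(1, 107263)) = Rational(134479, 107263) ≈ 1.2537)
Pow(Add(352389, Add(Add(-311052, r), Function('O')(Function('Q')(6, -19), -374))), -1) = Pow(Add(352389, Add(Add(-311052, Rational(134479, 107263)), -374)), -1) = Pow(Add(352389, Add(Rational(-33364236197, 107263), -374)), -1) = Pow(Add(352389, Rational(-33404352559, 107263)), -1) = Pow(Rational(4393948748, 107263), -1) = Rational(107263, 4393948748)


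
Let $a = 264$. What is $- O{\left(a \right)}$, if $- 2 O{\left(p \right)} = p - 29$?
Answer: $\frac{235}{2} \approx 117.5$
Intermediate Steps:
$O{\left(p \right)} = \frac{29}{2} - \frac{p}{2}$ ($O{\left(p \right)} = - \frac{p - 29}{2} = - \frac{-29 + p}{2} = \frac{29}{2} - \frac{p}{2}$)
$- O{\left(a \right)} = - (\frac{29}{2} - 132) = \left(-1\right) \left(- \frac{235}{2}\right) = \frac{235}{2}$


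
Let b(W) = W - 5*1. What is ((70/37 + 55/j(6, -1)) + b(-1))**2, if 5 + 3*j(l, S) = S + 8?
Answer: 33651601/5476 ≈ 6145.3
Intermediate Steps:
j(l, S) = 1 + S/3 (j(l, S) = -5/3 + (S + 8)/3 = -5/3 + (8 + S)/3 = -5/3 + (8/3 + S/3) = 1 + S/3)
b(W) = -5 + W (b(W) = W - 5 = -5 + W)
((70/37 + 55/j(6, -1)) + b(-1))**2 = ((70/37 + 55/(1 + (1/3)*(-1))) + (-5 - 1))**2 = ((70*(1/37) + 55/(1 - 1/3)) - 6)**2 = ((70/37 + 55/(2/3)) - 6)**2 = ((70/37 + 55*(3/2)) - 6)**2 = ((70/37 + 165/2) - 6)**2 = (6245/74 - 6)**2 = (5801/74)**2 = 33651601/5476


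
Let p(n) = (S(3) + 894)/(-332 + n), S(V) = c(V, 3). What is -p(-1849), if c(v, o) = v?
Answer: 299/727 ≈ 0.41128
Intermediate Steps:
S(V) = V
p(n) = 897/(-332 + n) (p(n) = (3 + 894)/(-332 + n) = 897/(-332 + n))
-p(-1849) = -897/(-332 - 1849) = -897/(-2181) = -897*(-1)/2181 = -1*(-299/727) = 299/727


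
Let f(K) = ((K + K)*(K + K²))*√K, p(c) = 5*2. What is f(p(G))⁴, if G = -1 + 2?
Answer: 2342560000000000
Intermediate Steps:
G = 1
p(c) = 10
f(K) = 2*K^(3/2)*(K + K²) (f(K) = ((2*K)*(K + K²))*√K = (2*K*(K + K²))*√K = 2*K^(3/2)*(K + K²))
f(p(G))⁴ = (2*10^(5/2)*(1 + 10))⁴ = (2*(100*√10)*11)⁴ = (2200*√10)⁴ = 2342560000000000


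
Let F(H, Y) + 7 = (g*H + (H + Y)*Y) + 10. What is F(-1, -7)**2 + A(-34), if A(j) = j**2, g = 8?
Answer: 3757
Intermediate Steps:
F(H, Y) = 3 + 8*H + Y*(H + Y) (F(H, Y) = -7 + ((8*H + (H + Y)*Y) + 10) = -7 + ((8*H + Y*(H + Y)) + 10) = -7 + (10 + 8*H + Y*(H + Y)) = 3 + 8*H + Y*(H + Y))
F(-1, -7)**2 + A(-34) = (3 + (-7)**2 + 8*(-1) - 1*(-7))**2 + (-34)**2 = (3 + 49 - 8 + 7)**2 + 1156 = 51**2 + 1156 = 2601 + 1156 = 3757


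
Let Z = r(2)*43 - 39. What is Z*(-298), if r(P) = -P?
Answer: 37250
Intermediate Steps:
Z = -125 (Z = -1*2*43 - 39 = -2*43 - 39 = -86 - 39 = -125)
Z*(-298) = -125*(-298) = 37250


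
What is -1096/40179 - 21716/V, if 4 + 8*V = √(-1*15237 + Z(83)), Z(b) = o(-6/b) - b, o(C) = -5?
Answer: 27904055512/616386039 + 868640*I*√613/15341 ≈ 45.27 + 1401.9*I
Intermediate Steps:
Z(b) = -5 - b
V = -½ + 5*I*√613/8 (V = -½ + √(-1*15237 + (-5 - 1*83))/8 = -½ + √(-15237 + (-5 - 83))/8 = -½ + √(-15237 - 88)/8 = -½ + √(-15325)/8 = -½ + (5*I*√613)/8 = -½ + 5*I*√613/8 ≈ -0.5 + 15.474*I)
-1096/40179 - 21716/V = -1096/40179 - 21716/(-½ + 5*I*√613/8)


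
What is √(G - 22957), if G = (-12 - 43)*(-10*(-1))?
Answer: I*√23507 ≈ 153.32*I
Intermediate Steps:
G = -550 (G = -55*10 = -550)
√(G - 22957) = √(-550 - 22957) = √(-23507) = I*√23507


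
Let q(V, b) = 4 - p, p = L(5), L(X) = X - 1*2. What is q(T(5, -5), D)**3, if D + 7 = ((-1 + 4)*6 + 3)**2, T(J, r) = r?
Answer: 1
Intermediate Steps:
L(X) = -2 + X (L(X) = X - 2 = -2 + X)
p = 3 (p = -2 + 5 = 3)
D = 434 (D = -7 + ((-1 + 4)*6 + 3)**2 = -7 + (3*6 + 3)**2 = -7 + (18 + 3)**2 = -7 + 21**2 = -7 + 441 = 434)
q(V, b) = 1 (q(V, b) = 4 - 1*3 = 4 - 3 = 1)
q(T(5, -5), D)**3 = 1**3 = 1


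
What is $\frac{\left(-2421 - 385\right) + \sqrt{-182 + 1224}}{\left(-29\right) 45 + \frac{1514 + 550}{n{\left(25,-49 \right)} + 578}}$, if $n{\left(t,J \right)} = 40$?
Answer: $\frac{289018}{134071} - \frac{103 \sqrt{1042}}{134071} \approx 2.1309$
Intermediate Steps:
$\frac{\left(-2421 - 385\right) + \sqrt{-182 + 1224}}{\left(-29\right) 45 + \frac{1514 + 550}{n{\left(25,-49 \right)} + 578}} = \frac{\left(-2421 - 385\right) + \sqrt{-182 + 1224}}{\left(-29\right) 45 + \frac{1514 + 550}{40 + 578}} = \frac{-2806 + \sqrt{1042}}{-1305 + \frac{2064}{618}} = \frac{-2806 + \sqrt{1042}}{-1305 + 2064 \cdot \frac{1}{618}} = \frac{-2806 + \sqrt{1042}}{-1305 + \frac{344}{103}} = \frac{-2806 + \sqrt{1042}}{- \frac{134071}{103}} = \left(-2806 + \sqrt{1042}\right) \left(- \frac{103}{134071}\right) = \frac{289018}{134071} - \frac{103 \sqrt{1042}}{134071}$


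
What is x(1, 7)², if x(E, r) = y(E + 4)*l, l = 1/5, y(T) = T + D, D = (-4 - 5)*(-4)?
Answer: 1681/25 ≈ 67.240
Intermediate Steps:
D = 36 (D = -9*(-4) = 36)
y(T) = 36 + T (y(T) = T + 36 = 36 + T)
l = ⅕ ≈ 0.20000
x(E, r) = 8 + E/5 (x(E, r) = (36 + (E + 4))*(⅕) = (36 + (4 + E))*(⅕) = (40 + E)*(⅕) = 8 + E/5)
x(1, 7)² = (8 + (⅕)*1)² = (8 + ⅕)² = (41/5)² = 1681/25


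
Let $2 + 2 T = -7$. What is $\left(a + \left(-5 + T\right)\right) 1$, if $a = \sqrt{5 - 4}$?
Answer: $- \frac{17}{2} \approx -8.5$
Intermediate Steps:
$T = - \frac{9}{2}$ ($T = -1 + \frac{1}{2} \left(-7\right) = -1 - \frac{7}{2} = - \frac{9}{2} \approx -4.5$)
$a = 1$ ($a = \sqrt{1} = 1$)
$\left(a + \left(-5 + T\right)\right) 1 = \left(1 - \frac{19}{2}\right) 1 = \left(- \frac{17}{2}\right) 1 = - \frac{17}{2}$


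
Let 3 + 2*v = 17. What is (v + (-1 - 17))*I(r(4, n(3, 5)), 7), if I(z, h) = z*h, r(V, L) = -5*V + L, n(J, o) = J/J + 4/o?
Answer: 7007/5 ≈ 1401.4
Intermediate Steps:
v = 7 (v = -3/2 + (1/2)*17 = -3/2 + 17/2 = 7)
n(J, o) = 1 + 4/o
r(V, L) = L - 5*V
I(z, h) = h*z
(v + (-1 - 17))*I(r(4, n(3, 5)), 7) = (7 + (-1 - 17))*(7*((4 + 5)/5 - 5*4)) = (7 - 18)*(7*((1/5)*9 - 20)) = -77*(9/5 - 20) = -77*(-91)/5 = -11*(-637/5) = 7007/5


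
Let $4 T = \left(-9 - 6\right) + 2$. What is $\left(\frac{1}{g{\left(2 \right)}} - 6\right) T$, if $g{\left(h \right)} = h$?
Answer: $\frac{143}{8} \approx 17.875$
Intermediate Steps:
$T = - \frac{13}{4}$ ($T = \frac{\left(-9 - 6\right) + 2}{4} = \frac{-15 + 2}{4} = \frac{1}{4} \left(-13\right) = - \frac{13}{4} \approx -3.25$)
$\left(\frac{1}{g{\left(2 \right)}} - 6\right) T = \left(\frac{1}{2} - 6\right) \left(- \frac{13}{4}\right) = \left(- \frac{11}{2}\right) \left(- \frac{13}{4}\right) = \frac{143}{8}$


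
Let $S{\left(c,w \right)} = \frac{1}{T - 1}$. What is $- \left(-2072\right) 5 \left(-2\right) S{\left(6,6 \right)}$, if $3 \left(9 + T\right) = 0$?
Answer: $2072$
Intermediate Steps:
$T = -9$ ($T = -9 + \frac{1}{3} \cdot 0 = -9 + 0 = -9$)
$S{\left(c,w \right)} = - \frac{1}{10}$ ($S{\left(c,w \right)} = \frac{1}{-9 - 1} = \frac{1}{-10} = - \frac{1}{10}$)
$- \left(-2072\right) 5 \left(-2\right) S{\left(6,6 \right)} = - \left(-2072\right) 5 \left(-2\right) \left(- \frac{1}{10}\right) = - \left(-2072\right) \left(\left(-10\right) \left(- \frac{1}{10}\right)\right) = - \left(-2072\right) 1 = \left(-1\right) \left(-2072\right) = 2072$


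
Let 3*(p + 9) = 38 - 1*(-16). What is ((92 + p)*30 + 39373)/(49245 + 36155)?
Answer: 42403/85400 ≈ 0.49652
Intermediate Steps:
p = 9 (p = -9 + (38 - 1*(-16))/3 = -9 + (38 + 16)/3 = -9 + (⅓)*54 = -9 + 18 = 9)
((92 + p)*30 + 39373)/(49245 + 36155) = ((92 + 9)*30 + 39373)/(49245 + 36155) = (101*30 + 39373)/85400 = (3030 + 39373)*(1/85400) = 42403*(1/85400) = 42403/85400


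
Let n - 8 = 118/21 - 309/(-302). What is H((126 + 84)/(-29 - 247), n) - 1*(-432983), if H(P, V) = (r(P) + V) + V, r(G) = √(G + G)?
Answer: 1373081954/3171 + I*√805/23 ≈ 4.3301e+5 + 1.2336*I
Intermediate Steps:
r(G) = √2*√G (r(G) = √(2*G) = √2*√G)
n = 92861/6342 (n = 8 + (118/21 - 309/(-302)) = 8 + (118*(1/21) - 309*(-1/302)) = 8 + (118/21 + 309/302) = 8 + 42125/6342 = 92861/6342 ≈ 14.642)
H(P, V) = 2*V + √2*√P (H(P, V) = (√2*√P + V) + V = (V + √2*√P) + V = 2*V + √2*√P)
H((126 + 84)/(-29 - 247), n) - 1*(-432983) = (2*(92861/6342) + √2*√((126 + 84)/(-29 - 247))) - 1*(-432983) = (92861/3171 + √2*√(210/(-276))) + 432983 = (92861/3171 + √2*√(210*(-1/276))) + 432983 = (92861/3171 + √2*√(-35/46)) + 432983 = (92861/3171 + √2*(I*√1610/46)) + 432983 = (92861/3171 + I*√805/23) + 432983 = 1373081954/3171 + I*√805/23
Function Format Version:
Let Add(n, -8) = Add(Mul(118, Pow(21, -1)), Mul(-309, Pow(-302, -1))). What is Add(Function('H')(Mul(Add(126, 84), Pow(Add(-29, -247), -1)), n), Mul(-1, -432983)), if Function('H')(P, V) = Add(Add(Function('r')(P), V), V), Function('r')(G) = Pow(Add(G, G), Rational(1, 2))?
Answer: Add(Rational(1373081954, 3171), Mul(Rational(1, 23), I, Pow(805, Rational(1, 2)))) ≈ Add(4.3301e+5, Mul(1.2336, I))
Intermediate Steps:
Function('r')(G) = Mul(Pow(2, Rational(1, 2)), Pow(G, Rational(1, 2))) (Function('r')(G) = Pow(Mul(2, G), Rational(1, 2)) = Mul(Pow(2, Rational(1, 2)), Pow(G, Rational(1, 2))))
n = Rational(92861, 6342) (n = Add(8, Add(Mul(118, Pow(21, -1)), Mul(-309, Pow(-302, -1)))) = Add(8, Add(Mul(118, Rational(1, 21)), Mul(-309, Rational(-1, 302)))) = Add(8, Add(Rational(118, 21), Rational(309, 302))) = Add(8, Rational(42125, 6342)) = Rational(92861, 6342) ≈ 14.642)
Function('H')(P, V) = Add(Mul(2, V), Mul(Pow(2, Rational(1, 2)), Pow(P, Rational(1, 2)))) (Function('H')(P, V) = Add(Add(Mul(Pow(2, Rational(1, 2)), Pow(P, Rational(1, 2))), V), V) = Add(Add(V, Mul(Pow(2, Rational(1, 2)), Pow(P, Rational(1, 2)))), V) = Add(Mul(2, V), Mul(Pow(2, Rational(1, 2)), Pow(P, Rational(1, 2)))))
Add(Function('H')(Mul(Add(126, 84), Pow(Add(-29, -247), -1)), n), Mul(-1, -432983)) = Add(Add(Mul(2, Rational(92861, 6342)), Mul(Pow(2, Rational(1, 2)), Pow(Mul(Add(126, 84), Pow(Add(-29, -247), -1)), Rational(1, 2)))), Mul(-1, -432983)) = Add(Add(Rational(92861, 3171), Mul(Pow(2, Rational(1, 2)), Pow(Mul(210, Pow(-276, -1)), Rational(1, 2)))), 432983) = Add(Add(Rational(92861, 3171), Mul(Pow(2, Rational(1, 2)), Pow(Mul(210, Rational(-1, 276)), Rational(1, 2)))), 432983) = Add(Add(Rational(92861, 3171), Mul(Pow(2, Rational(1, 2)), Pow(Rational(-35, 46), Rational(1, 2)))), 432983) = Add(Add(Rational(92861, 3171), Mul(Pow(2, Rational(1, 2)), Mul(Rational(1, 46), I, Pow(1610, Rational(1, 2))))), 432983) = Add(Add(Rational(92861, 3171), Mul(Rational(1, 23), I, Pow(805, Rational(1, 2)))), 432983) = Add(Rational(1373081954, 3171), Mul(Rational(1, 23), I, Pow(805, Rational(1, 2))))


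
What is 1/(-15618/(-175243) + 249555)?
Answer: 175243/43732782483 ≈ 4.0071e-6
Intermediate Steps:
1/(-15618/(-175243) + 249555) = 1/(-15618*(-1/175243) + 249555) = 1/(15618/175243 + 249555) = 1/(43732782483/175243) = 175243/43732782483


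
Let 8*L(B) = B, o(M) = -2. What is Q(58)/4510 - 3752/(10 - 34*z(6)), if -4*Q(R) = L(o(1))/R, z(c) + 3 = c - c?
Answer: -140206879/4185280 ≈ -33.500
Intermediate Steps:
z(c) = -3 (z(c) = -3 + (c - c) = -3 + 0 = -3)
L(B) = B/8
Q(R) = 1/(16*R) (Q(R) = -(⅛)*(-2)/(4*R) = -(-1)/(16*R) = 1/(16*R))
Q(58)/4510 - 3752/(10 - 34*z(6)) = ((1/16)/58)/4510 - 3752/(10 - 34*(-3)) = ((1/16)*(1/58))*(1/4510) - 3752/(10 + 102) = (1/928)*(1/4510) - 3752/112 = 1/4185280 - 3752*1/112 = 1/4185280 - 67/2 = -140206879/4185280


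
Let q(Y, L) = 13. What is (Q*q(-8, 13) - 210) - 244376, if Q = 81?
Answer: -243533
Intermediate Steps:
(Q*q(-8, 13) - 210) - 244376 = (81*13 - 210) - 244376 = (1053 - 210) - 244376 = 843 - 244376 = -243533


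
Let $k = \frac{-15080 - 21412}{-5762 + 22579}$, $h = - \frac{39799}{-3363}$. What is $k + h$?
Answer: $\frac{546577187}{56555571} \approx 9.6644$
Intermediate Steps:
$h = \frac{39799}{3363}$ ($h = \left(-39799\right) \left(- \frac{1}{3363}\right) = \frac{39799}{3363} \approx 11.834$)
$k = - \frac{36492}{16817} \approx -2.1699$
$k + h = - \frac{36492}{16817} + \frac{39799}{3363} = \frac{546577187}{56555571}$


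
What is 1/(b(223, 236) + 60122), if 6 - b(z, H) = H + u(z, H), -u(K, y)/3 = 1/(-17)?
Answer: 17/1018161 ≈ 1.6697e-5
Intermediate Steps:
u(K, y) = 3/17 (u(K, y) = -3/(-17) = -3*(-1/17) = 3/17)
b(z, H) = 99/17 - H (b(z, H) = 6 - (H + 3/17) = 6 - (3/17 + H) = 6 + (-3/17 - H) = 99/17 - H)
1/(b(223, 236) + 60122) = 1/((99/17 - 1*236) + 60122) = 1/((99/17 - 236) + 60122) = 1/(-3913/17 + 60122) = 1/(1018161/17) = 17/1018161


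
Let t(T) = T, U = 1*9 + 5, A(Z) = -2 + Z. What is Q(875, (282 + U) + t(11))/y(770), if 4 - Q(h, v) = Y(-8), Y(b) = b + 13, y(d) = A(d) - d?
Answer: ½ ≈ 0.50000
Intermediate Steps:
y(d) = -2 (y(d) = (-2 + d) - d = -2)
U = 14 (U = 9 + 5 = 14)
Y(b) = 13 + b
Q(h, v) = -1 (Q(h, v) = 4 - (13 - 8) = 4 - 1*5 = 4 - 5 = -1)
Q(875, (282 + U) + t(11))/y(770) = -1/(-2) = -1*(-½) = ½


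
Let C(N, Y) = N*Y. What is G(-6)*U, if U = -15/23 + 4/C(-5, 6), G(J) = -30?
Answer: 542/23 ≈ 23.565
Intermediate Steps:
U = -271/345 (U = -15/23 + 4/((-5*6)) = -15*1/23 + 4/(-30) = -15/23 + 4*(-1/30) = -15/23 - 2/15 = -271/345 ≈ -0.78551)
G(-6)*U = -30*(-271/345) = 542/23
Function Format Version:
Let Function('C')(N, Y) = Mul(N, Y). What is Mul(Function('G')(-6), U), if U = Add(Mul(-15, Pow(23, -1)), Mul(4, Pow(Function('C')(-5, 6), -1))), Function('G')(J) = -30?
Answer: Rational(542, 23) ≈ 23.565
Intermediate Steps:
U = Rational(-271, 345) (U = Add(Mul(-15, Pow(23, -1)), Mul(4, Pow(Mul(-5, 6), -1))) = Add(Mul(-15, Rational(1, 23)), Mul(4, Pow(-30, -1))) = Add(Rational(-15, 23), Mul(4, Rational(-1, 30))) = Add(Rational(-15, 23), Rational(-2, 15)) = Rational(-271, 345) ≈ -0.78551)
Mul(Function('G')(-6), U) = Mul(-30, Rational(-271, 345)) = Rational(542, 23)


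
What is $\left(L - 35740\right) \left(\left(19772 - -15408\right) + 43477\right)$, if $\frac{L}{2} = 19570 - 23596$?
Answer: $-3444547344$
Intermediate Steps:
$L = -8052$ ($L = 2 \left(19570 - 23596\right) = 2 \left(-4026\right) = -8052$)
$\left(L - 35740\right) \left(\left(19772 - -15408\right) + 43477\right) = \left(-8052 - 35740\right) \left(\left(19772 - -15408\right) + 43477\right) = - 43792 \left(\left(19772 + 15408\right) + 43477\right) = - 43792 \left(35180 + 43477\right) = \left(-43792\right) 78657 = -3444547344$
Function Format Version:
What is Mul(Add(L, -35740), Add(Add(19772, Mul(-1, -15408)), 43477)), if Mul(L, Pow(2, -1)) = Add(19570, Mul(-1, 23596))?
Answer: -3444547344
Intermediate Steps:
L = -8052 (L = Mul(2, Add(19570, Mul(-1, 23596))) = Mul(2, Add(19570, -23596)) = Mul(2, -4026) = -8052)
Mul(Add(L, -35740), Add(Add(19772, Mul(-1, -15408)), 43477)) = Mul(Add(-8052, -35740), Add(Add(19772, Mul(-1, -15408)), 43477)) = Mul(-43792, Add(Add(19772, 15408), 43477)) = Mul(-43792, Add(35180, 43477)) = Mul(-43792, 78657) = -3444547344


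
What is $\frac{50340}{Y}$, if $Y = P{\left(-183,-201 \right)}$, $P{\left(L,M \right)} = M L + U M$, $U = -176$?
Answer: $\frac{16780}{24053} \approx 0.69763$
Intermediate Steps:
$P{\left(L,M \right)} = - 176 M + L M$ ($P{\left(L,M \right)} = M L - 176 M = L M - 176 M = - 176 M + L M$)
$Y = 72159$ ($Y = - 201 \left(-176 - 183\right) = \left(-201\right) \left(-359\right) = 72159$)
$\frac{50340}{Y} = \frac{50340}{72159} = 50340 \cdot \frac{1}{72159} = \frac{16780}{24053}$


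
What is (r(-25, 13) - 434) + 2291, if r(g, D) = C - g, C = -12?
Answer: 1870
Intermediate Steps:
r(g, D) = -12 - g
(r(-25, 13) - 434) + 2291 = ((-12 - 1*(-25)) - 434) + 2291 = ((-12 + 25) - 434) + 2291 = (13 - 434) + 2291 = -421 + 2291 = 1870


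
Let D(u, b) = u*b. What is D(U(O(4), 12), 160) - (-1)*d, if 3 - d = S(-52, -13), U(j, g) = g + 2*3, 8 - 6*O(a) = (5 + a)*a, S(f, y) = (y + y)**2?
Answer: 2207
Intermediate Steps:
S(f, y) = 4*y**2 (S(f, y) = (2*y)**2 = 4*y**2)
O(a) = 4/3 - a*(5 + a)/6 (O(a) = 4/3 - (5 + a)*a/6 = 4/3 - a*(5 + a)/6)
U(j, g) = 6 + g (U(j, g) = g + 6 = 6 + g)
d = -673 (d = 3 - 4*(-13)**2 = 3 - 4*169 = 3 - 1*676 = 3 - 676 = -673)
D(u, b) = b*u
D(U(O(4), 12), 160) - (-1)*d = 160*(6 + 12) - (-1)*(-673) = 160*18 - 1*673 = 2880 - 673 = 2207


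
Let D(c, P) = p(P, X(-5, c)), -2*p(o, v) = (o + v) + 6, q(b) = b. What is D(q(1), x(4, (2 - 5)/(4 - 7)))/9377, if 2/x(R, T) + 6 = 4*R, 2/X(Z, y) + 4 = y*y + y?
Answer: -13/46885 ≈ -0.00027727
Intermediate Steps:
X(Z, y) = 2/(-4 + y + y²) (X(Z, y) = 2/(-4 + (y*y + y)) = 2/(-4 + (y² + y)) = 2/(-4 + (y + y²)) = 2/(-4 + y + y²))
p(o, v) = -3 - o/2 - v/2 (p(o, v) = -((o + v) + 6)/2 = -(6 + o + v)/2 = -3 - o/2 - v/2)
x(R, T) = 2/(-6 + 4*R)
D(c, P) = -3 - 1/(-4 + c + c²) - P/2 (D(c, P) = -3 - P/2 - 1/(-4 + c + c²) = -3 - 1/(-4 + c + c²) - P/2)
D(q(1), x(4, (2 - 5)/(4 - 7)))/9377 = ((-1 + (-6 - 1/(-3 + 2*4))*(-4 + 1 + 1²)/2)/(-4 + 1 + 1²))/9377 = ((-1 + (-6 - 1/(-3 + 8))*(-4 + 1 + 1)/2)/(-4 + 1 + 1))*(1/9377) = ((-1 + (½)*(-6 - 1/5)*(-2))/(-2))*(1/9377) = -(-1 + (½)*(-6 - 1*⅕)*(-2))/2*(1/9377) = -(-1 + (½)*(-6 - ⅕)*(-2))/2*(1/9377) = -(-1 + (½)*(-31/5)*(-2))/2*(1/9377) = -(-1 + 31/5)/2*(1/9377) = -½*26/5*(1/9377) = -13/5*1/9377 = -13/46885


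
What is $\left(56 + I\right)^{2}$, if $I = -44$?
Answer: $144$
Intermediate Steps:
$\left(56 + I\right)^{2} = \left(56 - 44\right)^{2} = 12^{2} = 144$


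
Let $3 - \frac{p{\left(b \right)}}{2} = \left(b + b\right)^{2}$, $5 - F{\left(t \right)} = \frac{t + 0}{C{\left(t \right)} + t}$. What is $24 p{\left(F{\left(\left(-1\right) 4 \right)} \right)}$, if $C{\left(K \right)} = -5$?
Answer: $- \frac{103696}{27} \approx -3840.6$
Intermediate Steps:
$F{\left(t \right)} = 5 - \frac{t}{-5 + t}$ ($F{\left(t \right)} = 5 - \frac{t + 0}{-5 + t} = 5 - \frac{t}{-5 + t}$)
$p{\left(b \right)} = 6 - 8 b^{2}$ ($p{\left(b \right)} = 6 - 2 \left(b + b\right)^{2} = 6 - 2 \left(2 b\right)^{2} = 6 - 2 \cdot 4 b^{2} = 6 - 8 b^{2}$)
$24 p{\left(F{\left(\left(-1\right) 4 \right)} \right)} = 24 \left(6 - 8 \left(\frac{-25 + 4 \left(\left(-1\right) 4\right)}{-5 - 4}\right)^{2}\right) = 24 \left(6 - 8 \left(\frac{-25 + 4 \left(-4\right)}{-5 - 4}\right)^{2}\right) = 24 \left(6 - 8 \left(\frac{-25 - 16}{-9}\right)^{2}\right) = 24 \left(6 - 8 \left(\left(- \frac{1}{9}\right) \left(-41\right)\right)^{2}\right) = 24 \left(6 - 8 \left(\frac{41}{9}\right)^{2}\right) = 24 \left(6 - \frac{13448}{81}\right) = 24 \left(- \frac{12962}{81}\right) = - \frac{103696}{27}$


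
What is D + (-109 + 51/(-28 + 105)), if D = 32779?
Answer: 2515641/77 ≈ 32671.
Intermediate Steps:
D + (-109 + 51/(-28 + 105)) = 32779 + (-109 + 51/(-28 + 105)) = 32779 + (-109 + 51/77) = 32779 - 8342/77 = 2515641/77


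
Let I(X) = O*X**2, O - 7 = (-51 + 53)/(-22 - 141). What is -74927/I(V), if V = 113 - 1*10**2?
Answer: -12213101/192491 ≈ -63.448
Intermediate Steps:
V = 13 (V = 113 - 1*100 = 113 - 100 = 13)
O = 1139/163 (O = 7 + (-51 + 53)/(-22 - 141) = 7 + 2/(-163) = 7 + 2*(-1/163) = 7 - 2/163 = 1139/163 ≈ 6.9877)
I(X) = 1139*X**2/163
-74927/I(V) = -74927/((1139/163)*13**2) = -74927/((1139/163)*169) = -74927/192491/163 = -74927*163/192491 = -12213101/192491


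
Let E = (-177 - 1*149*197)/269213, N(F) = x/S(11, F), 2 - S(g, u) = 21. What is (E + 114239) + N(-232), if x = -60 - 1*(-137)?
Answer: 584316563762/5115047 ≈ 1.1423e+5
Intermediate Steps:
S(g, u) = -19 (S(g, u) = 2 - 1*21 = 2 - 21 = -19)
x = 77 (x = -60 + 137 = 77)
N(F) = -77/19 (N(F) = 77/(-19) = 77*(-1/19) = -77/19)
E = -29530/269213 (E = (-177 - 149*197)*(1/269213) = (-177 - 29353)*(1/269213) = -29530*1/269213 = -29530/269213 ≈ -0.10969)
(E + 114239) + N(-232) = (-29530/269213 + 114239) - 77/19 = 30754594377/269213 - 77/19 = 584316563762/5115047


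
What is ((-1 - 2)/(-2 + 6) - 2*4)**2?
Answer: 1225/16 ≈ 76.563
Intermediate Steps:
((-1 - 2)/(-2 + 6) - 2*4)**2 = (-3/4 - 8)**2 = (-35/4)**2 = 1225/16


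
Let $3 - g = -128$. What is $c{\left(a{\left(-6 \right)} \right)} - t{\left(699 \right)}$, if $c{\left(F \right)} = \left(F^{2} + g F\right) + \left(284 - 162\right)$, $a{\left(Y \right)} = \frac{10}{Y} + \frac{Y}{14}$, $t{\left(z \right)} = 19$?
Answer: $- \frac{73685}{441} \approx -167.09$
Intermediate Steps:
$g = 131$ ($g = 3 - -128 = 3 + 128 = 131$)
$a{\left(Y \right)} = \frac{10}{Y} + \frac{Y}{14}$ ($a{\left(Y \right)} = \frac{10}{Y} + Y \frac{1}{14} = \frac{10}{Y} + \frac{Y}{14}$)
$c{\left(F \right)} = 122 + F^{2} + 131 F$ ($c{\left(F \right)} = \left(F^{2} + 131 F\right) + \left(284 - 162\right) = \left(F^{2} + 131 F\right) + 122 = 122 + F^{2} + 131 F$)
$c{\left(a{\left(-6 \right)} \right)} - t{\left(699 \right)} = \left(122 + \left(\frac{10}{-6} + \frac{1}{14} \left(-6\right)\right)^{2} + 131 \left(\frac{10}{-6} + \frac{1}{14} \left(-6\right)\right)\right) - 19 = \left(122 + \left(10 \left(- \frac{1}{6}\right) - \frac{3}{7}\right)^{2} + 131 \left(10 \left(- \frac{1}{6}\right) - \frac{3}{7}\right)\right) - 19 = \left(122 + \left(- \frac{5}{3} - \frac{3}{7}\right)^{2} + 131 \left(- \frac{5}{3} - \frac{3}{7}\right)\right) - 19 = \left(122 + \left(- \frac{44}{21}\right)^{2} + 131 \left(- \frac{44}{21}\right)\right) - 19 = \left(122 + \frac{1936}{441} - \frac{5764}{21}\right) - 19 = - \frac{65306}{441} - 19 = - \frac{73685}{441}$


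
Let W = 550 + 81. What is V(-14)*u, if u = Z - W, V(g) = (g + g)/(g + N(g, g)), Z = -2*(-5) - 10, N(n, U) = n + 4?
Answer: -4417/6 ≈ -736.17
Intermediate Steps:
W = 631
N(n, U) = 4 + n
Z = 0 (Z = 10 - 10 = 0)
V(g) = 2*g/(4 + 2*g) (V(g) = (g + g)/(g + (4 + g)) = (2*g)/(4 + 2*g) = 2*g/(4 + 2*g))
u = -631 (u = 0 - 1*631 = 0 - 631 = -631)
V(-14)*u = -14/(2 - 14)*(-631) = -14/(-12)*(-631) = -14*(-1/12)*(-631) = (7/6)*(-631) = -4417/6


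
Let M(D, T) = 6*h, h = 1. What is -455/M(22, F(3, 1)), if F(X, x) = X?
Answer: -455/6 ≈ -75.833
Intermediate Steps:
M(D, T) = 6 (M(D, T) = 6*1 = 6)
-455/M(22, F(3, 1)) = -455/6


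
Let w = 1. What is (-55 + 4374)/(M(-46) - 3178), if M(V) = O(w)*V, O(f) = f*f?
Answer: -4319/3224 ≈ -1.3396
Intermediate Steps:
O(f) = f**2
M(V) = V (M(V) = 1**2*V = 1*V = V)
(-55 + 4374)/(M(-46) - 3178) = (-55 + 4374)/(-46 - 3178) = 4319/(-3224) = 4319*(-1/3224) = -4319/3224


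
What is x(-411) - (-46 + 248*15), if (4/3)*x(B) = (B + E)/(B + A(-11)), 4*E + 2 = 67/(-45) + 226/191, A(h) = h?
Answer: -71057469523/19344480 ≈ -3673.3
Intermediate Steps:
E = -19817/34380 (E = -1/2 + (67/(-45) + 226/191)/4 = -1/2 + (67*(-1/45) + 226*(1/191))/4 = -1/2 + (-67/45 + 226/191)/4 = -1/2 + (1/4)*(-2627/8595) = -1/2 - 2627/34380 = -19817/34380 ≈ -0.57641)
x(B) = 3*(-19817/34380 + B)/(4*(-11 + B)) (x(B) = 3*((B - 19817/34380)/(B - 11))/4 = 3*((-19817/34380 + B)/(-11 + B))/4 = 3*(-19817/34380 + B)/(4*(-11 + B)))
x(-411) - (-46 + 248*15) = (-19817 + 34380*(-411))/(45840*(-11 - 411)) - (-46 + 248*15) = (1/45840)*(-19817 - 14130180)/(-422) - (-46 + 3720) = (1/45840)*(-1/422)*(-14149997) - 1*3674 = 14149997/19344480 - 3674 = -71057469523/19344480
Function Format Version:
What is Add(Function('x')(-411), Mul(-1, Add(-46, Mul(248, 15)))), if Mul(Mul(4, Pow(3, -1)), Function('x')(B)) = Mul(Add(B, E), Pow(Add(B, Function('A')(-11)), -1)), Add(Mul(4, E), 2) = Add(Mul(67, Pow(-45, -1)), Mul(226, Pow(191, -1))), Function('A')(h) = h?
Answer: Rational(-71057469523, 19344480) ≈ -3673.3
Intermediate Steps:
E = Rational(-19817, 34380) (E = Add(Rational(-1, 2), Mul(Rational(1, 4), Add(Mul(67, Pow(-45, -1)), Mul(226, Pow(191, -1))))) = Add(Rational(-1, 2), Mul(Rational(1, 4), Add(Mul(67, Rational(-1, 45)), Mul(226, Rational(1, 191))))) = Add(Rational(-1, 2), Mul(Rational(1, 4), Add(Rational(-67, 45), Rational(226, 191)))) = Add(Rational(-1, 2), Mul(Rational(1, 4), Rational(-2627, 8595))) = Add(Rational(-1, 2), Rational(-2627, 34380)) = Rational(-19817, 34380) ≈ -0.57641)
Function('x')(B) = Mul(Rational(3, 4), Pow(Add(-11, B), -1), Add(Rational(-19817, 34380), B)) (Function('x')(B) = Mul(Rational(3, 4), Mul(Add(B, Rational(-19817, 34380)), Pow(Add(B, -11), -1))) = Mul(Rational(3, 4), Mul(Add(Rational(-19817, 34380), B), Pow(Add(-11, B), -1))) = Mul(Rational(3, 4), Mul(Pow(Add(-11, B), -1), Add(Rational(-19817, 34380), B))) = Mul(Rational(3, 4), Pow(Add(-11, B), -1), Add(Rational(-19817, 34380), B)))
Add(Function('x')(-411), Mul(-1, Add(-46, Mul(248, 15)))) = Add(Mul(Rational(1, 45840), Pow(Add(-11, -411), -1), Add(-19817, Mul(34380, -411))), Mul(-1, Add(-46, Mul(248, 15)))) = Add(Mul(Rational(1, 45840), Pow(-422, -1), Add(-19817, -14130180)), Mul(-1, Add(-46, 3720))) = Add(Mul(Rational(1, 45840), Rational(-1, 422), -14149997), Mul(-1, 3674)) = Add(Rational(14149997, 19344480), -3674) = Rational(-71057469523, 19344480)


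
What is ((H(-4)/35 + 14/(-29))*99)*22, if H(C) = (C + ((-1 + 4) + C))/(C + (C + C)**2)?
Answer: -2144967/2030 ≈ -1056.6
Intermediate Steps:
H(C) = (3 + 2*C)/(C + 4*C**2) (H(C) = (C + (3 + C))/(C + (2*C)**2) = (3 + 2*C)/(C + 4*C**2))
((H(-4)/35 + 14/(-29))*99)*22 = ((((3 + 2*(-4))/((-4)*(1 + 4*(-4))))/35 + 14/(-29))*99)*22 = ((-(3 - 8)/(4*(1 - 16))*(1/35) + 14*(-1/29))*99)*22 = ((-1/4*(-5)/(-15)*(1/35) - 14/29)*99)*22 = ((-1/4*(-1/15)*(-5)*(1/35) - 14/29)*99)*22 = ((-1/12*1/35 - 14/29)*99)*22 = ((-1/420 - 14/29)*99)*22 = -5909/12180*99*22 = -194997/4060*22 = -2144967/2030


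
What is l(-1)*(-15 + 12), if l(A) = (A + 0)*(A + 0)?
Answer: -3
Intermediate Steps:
l(A) = A² (l(A) = A*A = A²)
l(-1)*(-15 + 12) = (-1)²*(-15 + 12) = 1*(-3) = -3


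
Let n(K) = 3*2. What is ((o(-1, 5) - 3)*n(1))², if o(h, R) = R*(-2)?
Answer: 6084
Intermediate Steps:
n(K) = 6
o(h, R) = -2*R
((o(-1, 5) - 3)*n(1))² = ((-2*5 - 3)*6)² = ((-10 - 3)*6)² = (-13*6)² = (-78)² = 6084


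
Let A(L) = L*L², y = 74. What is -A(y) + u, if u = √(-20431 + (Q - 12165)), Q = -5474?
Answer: -405224 + 9*I*√470 ≈ -4.0522e+5 + 195.12*I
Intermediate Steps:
A(L) = L³
u = 9*I*√470 (u = √(-20431 + (-5474 - 12165)) = √(-20431 - 17639) = √(-38070) = 9*I*√470 ≈ 195.12*I)
-A(y) + u = -1*74³ + 9*I*√470 = -1*405224 + 9*I*√470 = -405224 + 9*I*√470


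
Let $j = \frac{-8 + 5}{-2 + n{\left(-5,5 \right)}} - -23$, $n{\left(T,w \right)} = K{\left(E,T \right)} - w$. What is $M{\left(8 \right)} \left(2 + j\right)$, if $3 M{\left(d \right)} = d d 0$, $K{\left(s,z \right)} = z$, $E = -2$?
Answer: $0$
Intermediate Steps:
$n{\left(T,w \right)} = T - w$
$M{\left(d \right)} = 0$ ($M{\left(d \right)} = \frac{d d 0}{3} = \frac{d^{2} \cdot 0}{3} = \frac{1}{3} \cdot 0 = 0$)
$j = \frac{93}{4}$ ($j = \frac{-8 + 5}{-2 - 10} - -23 = - \frac{3}{-2 - 10} + 23 = - \frac{3}{-12} + 23 = \left(-3\right) \left(- \frac{1}{12}\right) + 23 = \frac{1}{4} + 23 = \frac{93}{4} \approx 23.25$)
$M{\left(8 \right)} \left(2 + j\right) = 0 \left(2 + \frac{93}{4}\right) = 0 \cdot \frac{101}{4} = 0$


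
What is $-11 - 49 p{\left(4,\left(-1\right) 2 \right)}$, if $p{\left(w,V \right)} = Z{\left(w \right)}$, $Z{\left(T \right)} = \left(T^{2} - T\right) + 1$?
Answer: $-648$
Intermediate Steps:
$Z{\left(T \right)} = 1 + T^{2} - T$
$p{\left(w,V \right)} = 1 + w^{2} - w$
$-11 - 49 p{\left(4,\left(-1\right) 2 \right)} = -11 - 49 \left(1 + 4^{2} - 4\right) = -11 - 49 \left(1 + 16 - 4\right) = -11 - 637 = -648$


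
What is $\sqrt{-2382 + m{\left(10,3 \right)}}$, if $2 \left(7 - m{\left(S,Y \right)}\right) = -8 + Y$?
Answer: $\frac{i \sqrt{9490}}{2} \approx 48.708 i$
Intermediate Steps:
$m{\left(S,Y \right)} = 11 - \frac{Y}{2}$ ($m{\left(S,Y \right)} = 7 - \frac{-8 + Y}{2} = 7 - \left(-4 + \frac{Y}{2}\right) = 11 - \frac{Y}{2}$)
$\sqrt{-2382 + m{\left(10,3 \right)}} = \sqrt{-2382 + \left(11 - \frac{3}{2}\right)} = \sqrt{-2382 + \frac{19}{2}} = \sqrt{- \frac{4745}{2}} = \frac{i \sqrt{9490}}{2}$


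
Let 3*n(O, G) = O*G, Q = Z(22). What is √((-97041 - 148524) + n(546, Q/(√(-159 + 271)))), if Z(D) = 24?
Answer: √(-245565 + 156*√7) ≈ 495.13*I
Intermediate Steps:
Q = 24
n(O, G) = G*O/3 (n(O, G) = (O*G)/3 = (G*O)/3 = G*O/3)
√((-97041 - 148524) + n(546, Q/(√(-159 + 271)))) = √((-97041 - 148524) + (⅓)*(24/(√(-159 + 271)))*546) = √(-245565 + (⅓)*(24/(√112))*546) = √(-245565 + (⅓)*(24/((4*√7)))*546) = √(-245565 + (⅓)*(24*(√7/28))*546) = √(-245565 + (⅓)*(6*√7/7)*546) = √(-245565 + 156*√7)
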